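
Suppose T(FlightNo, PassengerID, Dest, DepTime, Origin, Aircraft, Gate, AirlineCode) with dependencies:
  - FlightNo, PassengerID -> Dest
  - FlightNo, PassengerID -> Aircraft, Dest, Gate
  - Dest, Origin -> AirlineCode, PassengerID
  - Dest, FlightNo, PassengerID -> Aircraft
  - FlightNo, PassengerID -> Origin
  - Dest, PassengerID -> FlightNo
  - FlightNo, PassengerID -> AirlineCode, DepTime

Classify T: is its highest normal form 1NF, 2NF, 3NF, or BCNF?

BCNF

Candidate keys: {Dest, Origin}, {Dest, PassengerID}, {FlightNo, PassengerID}. Prime attributes: {Dest, FlightNo, Origin, PassengerID}.
The left-hand side of every FD is a superkey, so BCNF is satisfied.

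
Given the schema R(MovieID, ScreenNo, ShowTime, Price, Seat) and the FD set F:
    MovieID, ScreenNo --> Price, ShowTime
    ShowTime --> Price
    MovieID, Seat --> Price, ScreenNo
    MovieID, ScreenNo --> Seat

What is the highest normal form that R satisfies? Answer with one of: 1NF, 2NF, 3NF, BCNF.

Candidate keys: {MovieID, ScreenNo}, {MovieID, Seat}. Prime attributes: {MovieID, ScreenNo, Seat}.
For ShowTime --> Price we have {ShowTime}⁺ = {Price, ShowTime}; {ShowTime} is not a superkey, so BCNF fails.
ShowTime --> Price has non-prime {Price} on the right and a non-superkey on the left, so 3NF fails.
No proper subset of a key has a non-prime attribute in its closure, so there is no partial dependency; 2NF holds.

2NF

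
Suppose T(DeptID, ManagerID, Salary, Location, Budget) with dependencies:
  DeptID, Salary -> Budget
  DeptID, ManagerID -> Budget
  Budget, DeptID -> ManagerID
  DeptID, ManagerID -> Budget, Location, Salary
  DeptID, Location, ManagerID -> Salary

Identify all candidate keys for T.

Attributes never on any right-hand side: {DeptID} — every candidate key must contain it.
Closure of {Budget, DeptID} is {Budget, DeptID, Location, ManagerID, Salary}, the whole schema; {Budget, DeptID} is a candidate key.
Closure of {DeptID, ManagerID} is {Budget, DeptID, Location, ManagerID, Salary}, the whole schema; {DeptID, ManagerID} is a candidate key.
Closure of {DeptID, Salary} is {Budget, DeptID, Location, ManagerID, Salary}, the whole schema; {DeptID, Salary} is a candidate key.
These are minimal and exhaustive — every other superkey contains one of them.

{Budget, DeptID}, {DeptID, ManagerID}, {DeptID, Salary}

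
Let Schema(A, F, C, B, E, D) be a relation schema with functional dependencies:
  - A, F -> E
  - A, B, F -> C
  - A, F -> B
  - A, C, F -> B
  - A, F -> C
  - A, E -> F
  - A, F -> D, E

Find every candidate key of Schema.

{A, E}, {A, F}

{A} never appears on the right of any FD, so every key must include it.
Closure of {A, E} is {A, B, C, D, E, F}, the whole schema; {A, E} is a candidate key.
Closure of {A, F} is {A, B, C, D, E, F}, the whole schema; {A, F} is a candidate key.
Any other superkey properly contains one of these, so there are no further candidate keys.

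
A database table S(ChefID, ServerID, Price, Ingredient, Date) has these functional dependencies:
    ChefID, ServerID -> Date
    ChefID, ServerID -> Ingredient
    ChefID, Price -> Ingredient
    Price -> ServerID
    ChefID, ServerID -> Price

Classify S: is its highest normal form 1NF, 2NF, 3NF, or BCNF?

Candidate keys: {ChefID, Price}, {ChefID, ServerID}. Prime attributes: {ChefID, Price, ServerID}.
For Price -> ServerID we have {Price}⁺ = {Price, ServerID}; {Price} is not a superkey, so BCNF fails.
But every attribute on its right side ({ServerID}) is prime, and the same holds for every other non-superkey FD, so 3NF still holds.

3NF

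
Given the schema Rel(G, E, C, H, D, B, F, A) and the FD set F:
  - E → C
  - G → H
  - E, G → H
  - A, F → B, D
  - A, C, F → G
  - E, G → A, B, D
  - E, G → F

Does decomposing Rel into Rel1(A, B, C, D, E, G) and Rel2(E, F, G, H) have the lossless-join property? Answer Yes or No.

The shared attributes are {E, G} and {E, G}⁺ = {A, B, C, D, E, F, G, H}.
This includes all of Rel1, so the common attributes are a superkey of Rel1 — the join is lossless.

Yes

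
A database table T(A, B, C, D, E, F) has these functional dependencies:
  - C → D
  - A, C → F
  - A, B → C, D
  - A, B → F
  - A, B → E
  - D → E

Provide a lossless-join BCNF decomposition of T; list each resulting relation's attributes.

Candidate key of the original relation: {A, B}.
{A, B, C, D, E, F}: {C} determines {C, D, E} here but is not a superkey — split on C → D, E, giving {C, D, E} and {A, B, C, F}.
{C, D, E}: {D} determines {D, E} here but is not a superkey — split on D → E, giving {D, E} and {C, D}.
{D, E} is in BCNF.
{C, D} is in BCNF.
{A, B, C, F}: {A, C} determines {A, C, F} here but is not a superkey — split on A, C → F, giving {A, C, F} and {A, B, C}.
{A, C, F} is in BCNF.
{A, B, C} is in BCNF.

{A, B, C}; {A, C, F}; {C, D}; {D, E}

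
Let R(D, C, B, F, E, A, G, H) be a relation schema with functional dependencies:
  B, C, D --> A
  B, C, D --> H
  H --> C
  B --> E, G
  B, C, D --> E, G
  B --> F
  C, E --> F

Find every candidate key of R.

{B, C, D}, {B, D, H}

Attributes never on any right-hand side: {B, D} — every candidate key must contain all of them.
Closure of {B, C, D} is {A, B, C, D, E, F, G, H}, the whole schema; {B, C, D} is a candidate key.
Closure of {B, D, H} is {A, B, C, D, E, F, G, H}, the whole schema; {B, D, H} is a candidate key.
No proper subset of any of these is a key, and no other minimal superkey exists.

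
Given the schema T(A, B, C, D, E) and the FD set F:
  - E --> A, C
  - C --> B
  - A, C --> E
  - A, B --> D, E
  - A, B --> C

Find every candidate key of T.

{E} is a candidate key since {E}⁺ = {A, B, C, D, E} covers every attribute.
{A, B} is a candidate key since {A, B}⁺ = {A, B, C, D, E} covers every attribute.
{A, C} is a candidate key since {A, C}⁺ = {A, B, C, D, E} covers every attribute.
These are minimal and exhaustive — every other superkey contains one of them.

{A, B}, {A, C}, {E}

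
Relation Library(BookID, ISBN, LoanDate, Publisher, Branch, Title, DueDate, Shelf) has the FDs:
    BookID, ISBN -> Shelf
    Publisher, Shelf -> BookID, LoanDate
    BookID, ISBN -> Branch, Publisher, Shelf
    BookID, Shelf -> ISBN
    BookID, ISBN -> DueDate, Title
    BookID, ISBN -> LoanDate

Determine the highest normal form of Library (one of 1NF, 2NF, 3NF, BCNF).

BCNF

Candidate keys: {BookID, ISBN}, {BookID, Shelf}, {Publisher, Shelf}. Prime attributes: {BookID, ISBN, Publisher, Shelf}.
The left-hand side of every FD is a superkey, so BCNF is satisfied.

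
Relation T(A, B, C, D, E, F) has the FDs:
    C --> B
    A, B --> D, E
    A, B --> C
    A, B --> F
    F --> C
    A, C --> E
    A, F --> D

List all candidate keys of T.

Attributes never on any right-hand side: {A} — every candidate key must contain it.
Closure of {A, B} is {A, B, C, D, E, F}, the whole schema; {A, B} is a candidate key.
Closure of {A, C} is {A, B, C, D, E, F}, the whole schema; {A, C} is a candidate key.
Closure of {A, F} is {A, B, C, D, E, F}, the whole schema; {A, F} is a candidate key.
Any other superkey properly contains one of these, so there are no further candidate keys.

{A, B}, {A, C}, {A, F}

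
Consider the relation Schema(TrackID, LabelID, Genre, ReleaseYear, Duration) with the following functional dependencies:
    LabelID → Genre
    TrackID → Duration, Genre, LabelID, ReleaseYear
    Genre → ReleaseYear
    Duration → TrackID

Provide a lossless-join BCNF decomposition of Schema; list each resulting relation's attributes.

{Duration, LabelID, TrackID}; {Genre, LabelID}; {Genre, ReleaseYear}

Candidate keys of the original relation: {Duration}, {TrackID}.
In {Duration, Genre, LabelID, ReleaseYear, TrackID}, {LabelID} is not a superkey ({LabelID}⁺ restricted to this set is {Genre, LabelID, ReleaseYear}), so split on LabelID → Genre, ReleaseYear into {Genre, LabelID, ReleaseYear} and {Duration, LabelID, TrackID}.
In {Genre, LabelID, ReleaseYear}, {Genre} is not a superkey ({Genre}⁺ restricted to this set is {Genre, ReleaseYear}), so split on Genre → ReleaseYear into {Genre, ReleaseYear} and {Genre, LabelID}.
{Genre, ReleaseYear} is in BCNF.
{Genre, LabelID} is in BCNF.
{Duration, LabelID, TrackID} is in BCNF.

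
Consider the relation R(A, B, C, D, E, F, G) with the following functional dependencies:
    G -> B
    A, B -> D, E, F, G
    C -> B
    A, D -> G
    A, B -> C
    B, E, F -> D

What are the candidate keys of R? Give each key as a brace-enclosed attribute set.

No FD produces {A}, so it must be in every candidate key.
{A, B}⁺ = {A, B, C, D, E, F, G} — all of the relation — so {A, B} is a candidate key.
{A, C}⁺ = {A, B, C, D, E, F, G} — all of the relation — so {A, C} is a candidate key.
{A, D}⁺ = {A, B, C, D, E, F, G} — all of the relation — so {A, D} is a candidate key.
{A, G}⁺ = {A, B, C, D, E, F, G} — all of the relation — so {A, G} is a candidate key.
These are minimal and exhaustive — every other superkey contains one of them.

{A, B}, {A, C}, {A, D}, {A, G}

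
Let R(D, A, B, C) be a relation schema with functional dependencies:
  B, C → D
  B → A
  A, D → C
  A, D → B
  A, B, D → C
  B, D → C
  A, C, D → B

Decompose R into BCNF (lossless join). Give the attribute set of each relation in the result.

Candidate keys of the original relation: {A, D}, {B, C}, {B, D}.
In {A, B, C, D}, {B} is not a superkey ({B}⁺ restricted to this set is {A, B}), so split on B → A into {A, B} and {B, C, D}.
{A, B} is in BCNF.
{B, C, D} is in BCNF.

{A, B}; {B, C, D}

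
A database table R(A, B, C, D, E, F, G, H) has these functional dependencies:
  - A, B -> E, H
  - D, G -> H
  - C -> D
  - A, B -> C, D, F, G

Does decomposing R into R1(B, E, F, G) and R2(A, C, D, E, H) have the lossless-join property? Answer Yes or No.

No

R1 ∩ R2 = {E}; its closure under F is {E}.
Neither R1 nor R2 is contained in that closure, so the decomposition is lossy.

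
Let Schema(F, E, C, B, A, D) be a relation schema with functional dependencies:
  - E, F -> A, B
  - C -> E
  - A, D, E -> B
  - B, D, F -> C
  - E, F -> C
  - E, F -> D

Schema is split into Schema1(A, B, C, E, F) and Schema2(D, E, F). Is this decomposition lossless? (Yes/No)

Yes

The shared attributes are {E, F} and {E, F}⁺ = {A, B, C, D, E, F}.
Since Schema1 ⊆ {A, B, C, D, E, F}, the intersection is a superkey of Schema1; the decomposition is lossless.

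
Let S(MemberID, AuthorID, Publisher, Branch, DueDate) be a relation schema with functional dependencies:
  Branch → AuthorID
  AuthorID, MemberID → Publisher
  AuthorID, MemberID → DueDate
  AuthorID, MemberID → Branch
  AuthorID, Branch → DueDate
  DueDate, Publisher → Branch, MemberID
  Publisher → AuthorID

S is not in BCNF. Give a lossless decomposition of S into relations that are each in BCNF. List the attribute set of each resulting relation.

Candidate keys of the original relation: {AuthorID, MemberID}, {Branch, MemberID}, {Branch, Publisher}, {DueDate, Publisher}, {MemberID, Publisher}.
Within {AuthorID, Branch, DueDate, MemberID, Publisher}: {Branch}⁺ ∩ {AuthorID, Branch, DueDate, MemberID, Publisher} = {AuthorID, Branch, DueDate}, not the whole set, so Branch → AuthorID, DueDate violates BCNF; decompose into {AuthorID, Branch, DueDate} and {Branch, MemberID, Publisher}.
{AuthorID, Branch, DueDate} has no BCNF violation.
{Branch, MemberID, Publisher} has no BCNF violation.

{AuthorID, Branch, DueDate}; {Branch, MemberID, Publisher}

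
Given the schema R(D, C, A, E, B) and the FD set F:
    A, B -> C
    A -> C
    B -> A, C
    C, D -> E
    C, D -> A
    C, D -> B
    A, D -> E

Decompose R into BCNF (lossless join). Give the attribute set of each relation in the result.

{A, B}; {A, C}; {B, D, E}

Candidate keys of the original relation: {A, D}, {B, D}, {C, D}.
Within {A, B, C, D, E}: {A, B}⁺ ∩ {A, B, C, D, E} = {A, B, C}, not the whole set, so A, B -> C violates BCNF; decompose into {A, B, C} and {A, B, D, E}.
Within {A, B, C}: {A}⁺ ∩ {A, B, C} = {A, C}, not the whole set, so A -> C violates BCNF; decompose into {A, C} and {A, B}.
{A, C} is in BCNF.
{A, B} is in BCNF.
Within {A, B, D, E}: {B}⁺ ∩ {A, B, D, E} = {A, B}, not the whole set, so B -> A violates BCNF; decompose into {A, B} and {B, D, E}.
{A, B} is in BCNF.
{B, D, E} is in BCNF.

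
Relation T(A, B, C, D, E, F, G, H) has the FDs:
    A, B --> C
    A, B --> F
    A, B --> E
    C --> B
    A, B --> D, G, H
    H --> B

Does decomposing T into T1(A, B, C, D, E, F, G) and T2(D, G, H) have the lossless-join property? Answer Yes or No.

No

T1 ∩ T2 = {D, G}; its closure under F is {D, G}.
Neither T1 nor T2 is contained in that closure, so the decomposition is lossy.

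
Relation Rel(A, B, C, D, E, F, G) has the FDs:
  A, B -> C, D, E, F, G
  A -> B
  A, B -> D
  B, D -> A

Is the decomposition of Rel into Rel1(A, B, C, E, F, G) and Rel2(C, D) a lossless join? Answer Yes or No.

Rel1 ∩ Rel2 = {C}; its closure under F is {C}.
Rel1 ⊄ {C} and Rel2 ⊄ {C}, so the split is lossy.

No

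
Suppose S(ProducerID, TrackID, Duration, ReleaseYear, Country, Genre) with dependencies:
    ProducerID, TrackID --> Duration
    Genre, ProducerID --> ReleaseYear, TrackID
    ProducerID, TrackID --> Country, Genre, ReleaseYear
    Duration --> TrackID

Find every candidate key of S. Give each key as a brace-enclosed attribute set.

No FD produces {ProducerID}, so it must be in every candidate key.
Closure of {Duration, ProducerID} is {Country, Duration, Genre, ProducerID, ReleaseYear, TrackID}, the whole schema; {Duration, ProducerID} is a candidate key.
Closure of {Genre, ProducerID} is {Country, Duration, Genre, ProducerID, ReleaseYear, TrackID}, the whole schema; {Genre, ProducerID} is a candidate key.
Closure of {ProducerID, TrackID} is {Country, Duration, Genre, ProducerID, ReleaseYear, TrackID}, the whole schema; {ProducerID, TrackID} is a candidate key.
No proper subset of any of these is a key, and no other minimal superkey exists.

{Duration, ProducerID}, {Genre, ProducerID}, {ProducerID, TrackID}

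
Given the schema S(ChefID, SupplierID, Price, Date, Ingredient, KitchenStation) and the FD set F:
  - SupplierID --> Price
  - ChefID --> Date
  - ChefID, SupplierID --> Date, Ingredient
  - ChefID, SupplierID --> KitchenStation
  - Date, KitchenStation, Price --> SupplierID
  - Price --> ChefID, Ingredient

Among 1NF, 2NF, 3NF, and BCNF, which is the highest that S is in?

1NF

Candidate keys: {KitchenStation, Price}, {SupplierID}. Prime attributes: {KitchenStation, Price, SupplierID}.
ChefID --> Date breaks BCNF: {ChefID}⁺ = {ChefID, Date}, so {ChefID} is not a superkey.
ChefID --> Date determines the non-prime attribute {Date} from a non-superkey — 3NF is violated.
Since {Price} ⊂ {KitchenStation, Price} and {Price}⁺ ⊇ {ChefID, Date, Ingredient} with {ChefID, Date, Ingredient} non-prime, there is a partial dependency; 2NF fails.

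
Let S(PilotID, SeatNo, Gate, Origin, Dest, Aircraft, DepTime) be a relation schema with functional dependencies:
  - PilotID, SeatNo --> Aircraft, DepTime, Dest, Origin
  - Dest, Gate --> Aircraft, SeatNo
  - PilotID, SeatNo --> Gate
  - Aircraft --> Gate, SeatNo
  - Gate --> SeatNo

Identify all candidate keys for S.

{PilotID} never appears on the right of any FD, so every key must include it.
{Aircraft, PilotID}⁺ = {Aircraft, DepTime, Dest, Gate, Origin, PilotID, SeatNo}, which is every attribute, so {Aircraft, PilotID} is a candidate key.
{Gate, PilotID}⁺ = {Aircraft, DepTime, Dest, Gate, Origin, PilotID, SeatNo}, which is every attribute, so {Gate, PilotID} is a candidate key.
{PilotID, SeatNo}⁺ = {Aircraft, DepTime, Dest, Gate, Origin, PilotID, SeatNo}, which is every attribute, so {PilotID, SeatNo} is a candidate key.
No proper subset of any of these is a key, and no other minimal superkey exists.

{Aircraft, PilotID}, {Gate, PilotID}, {PilotID, SeatNo}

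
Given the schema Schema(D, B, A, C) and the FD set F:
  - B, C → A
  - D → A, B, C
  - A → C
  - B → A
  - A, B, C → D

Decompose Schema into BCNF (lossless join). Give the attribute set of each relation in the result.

Candidate keys of the original relation: {B}, {D}.
{A, B, C, D}: {A} determines {A, C} here but is not a superkey — split on A → C, giving {A, C} and {A, B, D}.
{A, C} is in BCNF.
{A, B, D} is in BCNF.

{A, B, D}; {A, C}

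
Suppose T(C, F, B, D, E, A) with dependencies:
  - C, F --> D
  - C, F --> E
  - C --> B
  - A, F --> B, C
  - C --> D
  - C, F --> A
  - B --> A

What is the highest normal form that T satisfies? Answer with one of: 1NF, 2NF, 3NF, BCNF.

1NF

Candidate keys: {A, F}, {B, F}, {C, F}. Prime attributes: {A, B, C, F}.
C --> B: {C}⁺ = {A, B, C, D}, which is not all of the attributes, so the left side is not a superkey — BCNF is violated.
C --> D has non-prime {D} on the right and a non-superkey on the left, so 3NF fails.
The proper key subset {C} of {C, F} determines non-prime {D}, so the relation is not even in 2NF.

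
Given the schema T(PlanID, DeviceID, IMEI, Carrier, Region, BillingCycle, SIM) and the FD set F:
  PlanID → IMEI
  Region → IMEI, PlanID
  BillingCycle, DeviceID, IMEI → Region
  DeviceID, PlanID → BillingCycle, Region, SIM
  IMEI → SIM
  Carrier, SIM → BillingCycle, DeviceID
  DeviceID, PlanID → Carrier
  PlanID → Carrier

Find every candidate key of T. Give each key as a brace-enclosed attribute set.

{BillingCycle, DeviceID, IMEI}, {Carrier, IMEI}, {PlanID}, {Region}

{PlanID} is a candidate key since {PlanID}⁺ = {BillingCycle, Carrier, DeviceID, IMEI, PlanID, Region, SIM} covers every attribute.
{Region} is a candidate key since {Region}⁺ = {BillingCycle, Carrier, DeviceID, IMEI, PlanID, Region, SIM} covers every attribute.
{Carrier, IMEI} is a candidate key since {Carrier, IMEI}⁺ = {BillingCycle, Carrier, DeviceID, IMEI, PlanID, Region, SIM} covers every attribute.
{BillingCycle, DeviceID, IMEI} is a candidate key since {BillingCycle, DeviceID, IMEI}⁺ = {BillingCycle, Carrier, DeviceID, IMEI, PlanID, Region, SIM} covers every attribute.
Any other superkey properly contains one of these, so there are no further candidate keys.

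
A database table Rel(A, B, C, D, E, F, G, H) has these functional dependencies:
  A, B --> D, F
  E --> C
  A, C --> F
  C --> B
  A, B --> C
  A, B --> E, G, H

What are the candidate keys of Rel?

No FD produces {A}, so it must be in every candidate key.
Closure of {A, B} is {A, B, C, D, E, F, G, H}, the whole schema; {A, B} is a candidate key.
Closure of {A, C} is {A, B, C, D, E, F, G, H}, the whole schema; {A, C} is a candidate key.
Closure of {A, E} is {A, B, C, D, E, F, G, H}, the whole schema; {A, E} is a candidate key.
These are minimal and exhaustive — every other superkey contains one of them.

{A, B}, {A, C}, {A, E}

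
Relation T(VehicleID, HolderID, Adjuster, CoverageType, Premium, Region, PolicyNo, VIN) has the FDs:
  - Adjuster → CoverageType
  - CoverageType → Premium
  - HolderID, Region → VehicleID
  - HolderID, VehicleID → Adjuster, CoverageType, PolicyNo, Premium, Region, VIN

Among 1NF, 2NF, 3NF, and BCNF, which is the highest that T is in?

Candidate keys: {HolderID, Region}, {HolderID, VehicleID}. Prime attributes: {HolderID, Region, VehicleID}.
Adjuster → CoverageType: {Adjuster}⁺ = {Adjuster, CoverageType, Premium}, which is not all of the attributes, so the left side is not a superkey — BCNF is violated.
Because {CoverageType} is non-prime and the left side of Adjuster → CoverageType is not a superkey, the relation is not in 3NF.
No non-prime attribute depends on a proper subset of any candidate key, so 2NF holds.

2NF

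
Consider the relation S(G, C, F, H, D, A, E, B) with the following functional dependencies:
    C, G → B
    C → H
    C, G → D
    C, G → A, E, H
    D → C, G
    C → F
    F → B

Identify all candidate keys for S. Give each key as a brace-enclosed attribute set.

Closure of {D} is {A, B, C, D, E, F, G, H}, the whole schema; {D} is a candidate key.
Closure of {C, G} is {A, B, C, D, E, F, G, H}, the whole schema; {C, G} is a candidate key.
No proper subset of any of these is a key, and no other minimal superkey exists.

{C, G}, {D}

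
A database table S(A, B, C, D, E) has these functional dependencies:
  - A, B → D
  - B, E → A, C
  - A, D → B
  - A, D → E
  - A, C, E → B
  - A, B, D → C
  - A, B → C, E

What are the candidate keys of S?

{A, B}, {A, C, E}, {A, D}, {B, E}

{A, B} is a candidate key since {A, B}⁺ = {A, B, C, D, E} covers every attribute.
{A, D} is a candidate key since {A, D}⁺ = {A, B, C, D, E} covers every attribute.
{B, E} is a candidate key since {B, E}⁺ = {A, B, C, D, E} covers every attribute.
{A, C, E} is a candidate key since {A, C, E}⁺ = {A, B, C, D, E} covers every attribute.
No proper subset of any of these is a key, and no other minimal superkey exists.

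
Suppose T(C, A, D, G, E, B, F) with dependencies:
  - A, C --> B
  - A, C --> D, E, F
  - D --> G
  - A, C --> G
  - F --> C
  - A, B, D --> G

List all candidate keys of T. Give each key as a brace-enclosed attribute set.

No FD produces {A}, so it must be in every candidate key.
{A, C}⁺ = {A, B, C, D, E, F, G} — all of the relation — so {A, C} is a candidate key.
{A, F}⁺ = {A, B, C, D, E, F, G} — all of the relation — so {A, F} is a candidate key.
Any other superkey properly contains one of these, so there are no further candidate keys.

{A, C}, {A, F}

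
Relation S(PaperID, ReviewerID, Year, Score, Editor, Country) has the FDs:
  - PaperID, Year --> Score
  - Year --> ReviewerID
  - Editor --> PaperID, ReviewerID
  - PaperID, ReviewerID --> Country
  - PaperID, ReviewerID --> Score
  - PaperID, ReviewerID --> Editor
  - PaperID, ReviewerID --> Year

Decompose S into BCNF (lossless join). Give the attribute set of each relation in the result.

{Country, Editor, PaperID, Score, Year}; {ReviewerID, Year}

Candidate keys of the original relation: {Editor}, {PaperID, ReviewerID}, {PaperID, Year}.
In {Country, Editor, PaperID, ReviewerID, Score, Year}, {Year} is not a superkey ({Year}⁺ restricted to this set is {ReviewerID, Year}), so split on Year --> ReviewerID into {ReviewerID, Year} and {Country, Editor, PaperID, Score, Year}.
{ReviewerID, Year} is in BCNF.
{Country, Editor, PaperID, Score, Year} is in BCNF.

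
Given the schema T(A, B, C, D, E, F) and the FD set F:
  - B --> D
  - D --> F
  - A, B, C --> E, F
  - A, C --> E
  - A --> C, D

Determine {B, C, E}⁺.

Start with {B, C, E}.
B --> D applies; add {D} → now {B, C, D, E}.
D --> F applies; add {F} → now {B, C, D, E, F}.
No further FD applies.

{B, C, D, E, F}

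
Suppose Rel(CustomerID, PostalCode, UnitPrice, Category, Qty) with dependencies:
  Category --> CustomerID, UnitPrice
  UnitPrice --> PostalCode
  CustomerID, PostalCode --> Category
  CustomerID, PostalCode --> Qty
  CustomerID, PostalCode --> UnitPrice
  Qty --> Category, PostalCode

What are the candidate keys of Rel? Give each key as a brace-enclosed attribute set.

{Category}, {CustomerID, PostalCode}, {CustomerID, UnitPrice}, {Qty}

{Category}⁺ = {Category, CustomerID, PostalCode, Qty, UnitPrice}, which is every attribute, so {Category} is a candidate key.
{Qty}⁺ = {Category, CustomerID, PostalCode, Qty, UnitPrice}, which is every attribute, so {Qty} is a candidate key.
{CustomerID, PostalCode}⁺ = {Category, CustomerID, PostalCode, Qty, UnitPrice}, which is every attribute, so {CustomerID, PostalCode} is a candidate key.
{CustomerID, UnitPrice}⁺ = {Category, CustomerID, PostalCode, Qty, UnitPrice}, which is every attribute, so {CustomerID, UnitPrice} is a candidate key.
Any other superkey properly contains one of these, so there are no further candidate keys.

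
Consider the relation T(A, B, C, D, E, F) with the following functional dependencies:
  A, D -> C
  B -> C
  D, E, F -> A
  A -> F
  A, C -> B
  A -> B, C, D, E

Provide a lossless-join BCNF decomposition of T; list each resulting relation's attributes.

Candidate keys of the original relation: {A}, {D, E, F}.
{A, B, C, D, E, F}: {B} determines {B, C} here but is not a superkey — split on B -> C, giving {B, C} and {A, B, D, E, F}.
{B, C} is in BCNF.
{A, B, D, E, F} is in BCNF.

{A, B, D, E, F}; {B, C}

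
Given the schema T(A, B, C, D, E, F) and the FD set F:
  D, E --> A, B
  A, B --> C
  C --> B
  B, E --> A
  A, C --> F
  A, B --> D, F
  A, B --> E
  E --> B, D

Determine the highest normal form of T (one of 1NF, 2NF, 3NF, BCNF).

Candidate keys: {A, B}, {A, C}, {E}. Prime attributes: {A, B, C, E}.
C --> B: {C}⁺ = {B, C}, which is not all of the attributes, so the left side is not a superkey — BCNF is violated.
But every attribute on its right side ({B}) is prime, and the same holds for every other non-superkey FD, so 3NF still holds.

3NF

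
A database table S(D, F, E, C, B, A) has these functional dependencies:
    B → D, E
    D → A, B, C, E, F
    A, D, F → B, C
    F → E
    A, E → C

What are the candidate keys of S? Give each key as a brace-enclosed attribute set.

{B}, {D}

Closure of {B} is {A, B, C, D, E, F}, the whole schema; {B} is a candidate key.
Closure of {D} is {A, B, C, D, E, F}, the whole schema; {D} is a candidate key.
These are minimal and exhaustive — every other superkey contains one of them.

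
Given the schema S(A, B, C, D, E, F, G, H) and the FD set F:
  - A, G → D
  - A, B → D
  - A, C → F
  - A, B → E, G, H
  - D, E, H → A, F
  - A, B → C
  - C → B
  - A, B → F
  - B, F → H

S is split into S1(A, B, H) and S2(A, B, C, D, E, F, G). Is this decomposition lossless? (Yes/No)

S1 ∩ S2 = {A, B}; its closure under F is {A, B, C, D, E, F, G, H}.
S1 is contained in that closure, so S1 ∩ S2 → S1 holds and the join is lossless.

Yes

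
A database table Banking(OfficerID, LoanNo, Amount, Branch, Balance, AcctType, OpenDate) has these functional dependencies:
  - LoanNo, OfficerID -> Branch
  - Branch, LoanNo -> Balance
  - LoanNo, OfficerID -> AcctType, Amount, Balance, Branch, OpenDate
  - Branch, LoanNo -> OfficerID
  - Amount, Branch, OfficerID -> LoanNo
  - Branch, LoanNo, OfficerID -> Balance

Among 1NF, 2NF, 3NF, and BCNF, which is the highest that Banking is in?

BCNF

Candidate keys: {Amount, Branch, OfficerID}, {Branch, LoanNo}, {LoanNo, OfficerID}. Prime attributes: {Amount, Branch, LoanNo, OfficerID}.
Each dependency's left side is a superkey — BCNF holds.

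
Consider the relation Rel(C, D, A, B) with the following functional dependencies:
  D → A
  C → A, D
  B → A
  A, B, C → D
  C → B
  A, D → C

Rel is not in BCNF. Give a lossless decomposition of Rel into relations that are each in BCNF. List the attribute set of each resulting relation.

Candidate keys of the original relation: {C}, {D}.
Within {A, B, C, D}: {B}⁺ ∩ {A, B, C, D} = {A, B}, not the whole set, so B → A violates BCNF; decompose into {A, B} and {B, C, D}.
{A, B} is in BCNF.
{B, C, D} is in BCNF.

{A, B}; {B, C, D}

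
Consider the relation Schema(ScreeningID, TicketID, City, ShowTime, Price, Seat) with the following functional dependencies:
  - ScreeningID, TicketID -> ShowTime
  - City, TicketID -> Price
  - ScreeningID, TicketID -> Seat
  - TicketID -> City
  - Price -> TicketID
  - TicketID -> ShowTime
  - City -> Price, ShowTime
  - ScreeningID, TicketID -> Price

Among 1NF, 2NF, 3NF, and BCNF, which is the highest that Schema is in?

Candidate keys: {City, ScreeningID}, {Price, ScreeningID}, {ScreeningID, TicketID}. Prime attributes: {City, Price, ScreeningID, TicketID}.
City, TicketID -> Price breaks BCNF: {City, TicketID}⁺ = {City, Price, ShowTime, TicketID}, so {City, TicketID} is not a superkey.
TicketID -> ShowTime determines the non-prime attribute {ShowTime} from a non-superkey — 3NF is violated.
{City} is a proper subset of the key {City, ScreeningID}, and {City}⁺ contains the non-prime attribute {ShowTime} — a partial dependency, so 2NF is violated.

1NF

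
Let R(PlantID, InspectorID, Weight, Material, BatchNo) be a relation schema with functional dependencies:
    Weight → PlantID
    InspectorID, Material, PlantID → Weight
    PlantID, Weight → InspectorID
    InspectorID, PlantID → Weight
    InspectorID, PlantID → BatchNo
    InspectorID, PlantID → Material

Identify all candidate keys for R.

{InspectorID, PlantID}, {Weight}

Closure of {Weight} is {BatchNo, InspectorID, Material, PlantID, Weight}, the whole schema; {Weight} is a candidate key.
Closure of {InspectorID, PlantID} is {BatchNo, InspectorID, Material, PlantID, Weight}, the whole schema; {InspectorID, PlantID} is a candidate key.
These are minimal and exhaustive — every other superkey contains one of them.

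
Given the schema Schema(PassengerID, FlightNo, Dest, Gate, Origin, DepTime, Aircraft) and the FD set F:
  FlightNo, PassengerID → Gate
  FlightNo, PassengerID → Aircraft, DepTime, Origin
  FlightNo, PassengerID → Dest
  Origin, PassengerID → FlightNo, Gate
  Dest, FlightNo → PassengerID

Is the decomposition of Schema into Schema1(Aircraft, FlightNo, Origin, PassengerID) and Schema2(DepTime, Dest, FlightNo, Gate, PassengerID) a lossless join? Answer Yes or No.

The shared attributes are {FlightNo, PassengerID} and {FlightNo, PassengerID}⁺ = {Aircraft, DepTime, Dest, FlightNo, Gate, Origin, PassengerID}.
Since Schema1 ⊆ {Aircraft, DepTime, Dest, FlightNo, Gate, Origin, PassengerID}, the intersection is a superkey of Schema1; the decomposition is lossless.

Yes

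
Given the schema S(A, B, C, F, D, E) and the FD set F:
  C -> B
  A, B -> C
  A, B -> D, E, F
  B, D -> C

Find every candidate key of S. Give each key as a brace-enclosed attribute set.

{A, B}, {A, C}

Attributes never on any right-hand side: {A} — every candidate key must contain it.
Closure of {A, B} is {A, B, C, D, E, F}, the whole schema; {A, B} is a candidate key.
Closure of {A, C} is {A, B, C, D, E, F}, the whole schema; {A, C} is a candidate key.
These are minimal and exhaustive — every other superkey contains one of them.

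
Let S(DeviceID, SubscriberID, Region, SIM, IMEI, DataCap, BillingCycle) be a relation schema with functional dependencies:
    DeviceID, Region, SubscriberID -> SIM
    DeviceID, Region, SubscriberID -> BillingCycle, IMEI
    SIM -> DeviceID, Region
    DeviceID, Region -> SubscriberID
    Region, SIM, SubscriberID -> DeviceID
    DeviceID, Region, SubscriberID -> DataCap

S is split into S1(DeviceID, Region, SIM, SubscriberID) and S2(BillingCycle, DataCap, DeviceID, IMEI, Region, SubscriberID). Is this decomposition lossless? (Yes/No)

S1 ∩ S2 = {DeviceID, Region, SubscriberID}; its closure under F is {BillingCycle, DataCap, DeviceID, IMEI, Region, SIM, SubscriberID}.
S1 is contained in that closure, so S1 ∩ S2 -> S1 holds and the join is lossless.

Yes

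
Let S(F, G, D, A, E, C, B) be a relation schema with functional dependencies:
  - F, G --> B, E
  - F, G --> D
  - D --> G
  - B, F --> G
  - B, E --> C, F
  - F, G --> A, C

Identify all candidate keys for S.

Closure of {B, E} is {A, B, C, D, E, F, G}, the whole schema; {B, E} is a candidate key.
Closure of {B, F} is {A, B, C, D, E, F, G}, the whole schema; {B, F} is a candidate key.
Closure of {D, F} is {A, B, C, D, E, F, G}, the whole schema; {D, F} is a candidate key.
Closure of {F, G} is {A, B, C, D, E, F, G}, the whole schema; {F, G} is a candidate key.
No proper subset of any of these is a key, and no other minimal superkey exists.

{B, E}, {B, F}, {D, F}, {F, G}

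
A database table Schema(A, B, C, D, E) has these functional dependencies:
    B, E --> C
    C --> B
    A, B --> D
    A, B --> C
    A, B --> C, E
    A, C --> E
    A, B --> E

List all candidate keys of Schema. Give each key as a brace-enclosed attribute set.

No FD produces {A}, so it must be in every candidate key.
Closure of {A, B} is {A, B, C, D, E}, the whole schema; {A, B} is a candidate key.
Closure of {A, C} is {A, B, C, D, E}, the whole schema; {A, C} is a candidate key.
These are minimal and exhaustive — every other superkey contains one of them.

{A, B}, {A, C}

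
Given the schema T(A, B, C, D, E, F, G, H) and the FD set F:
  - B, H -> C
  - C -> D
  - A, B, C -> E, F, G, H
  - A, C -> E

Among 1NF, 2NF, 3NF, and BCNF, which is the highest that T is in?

1NF

Candidate keys: {A, B, C}, {A, B, H}. Prime attributes: {A, B, C, H}.
B, H -> C breaks BCNF: {B, H}⁺ = {B, C, D, H}, so {B, H} is not a superkey.
C -> D determines the non-prime attribute {D} from a non-superkey — 3NF is violated.
The proper key subset {C} of {A, B, C} determines non-prime {D}, so the relation is not even in 2NF.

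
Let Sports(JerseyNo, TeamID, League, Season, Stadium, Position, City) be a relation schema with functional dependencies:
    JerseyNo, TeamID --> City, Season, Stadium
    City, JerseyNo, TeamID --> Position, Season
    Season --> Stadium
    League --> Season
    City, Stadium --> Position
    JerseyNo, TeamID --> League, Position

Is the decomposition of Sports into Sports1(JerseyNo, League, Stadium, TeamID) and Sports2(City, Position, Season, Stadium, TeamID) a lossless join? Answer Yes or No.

Common attributes: {Stadium, TeamID}; their closure is {Stadium, TeamID}.
Neither Sports1 nor Sports2 is contained in that closure, so the decomposition is lossy.

No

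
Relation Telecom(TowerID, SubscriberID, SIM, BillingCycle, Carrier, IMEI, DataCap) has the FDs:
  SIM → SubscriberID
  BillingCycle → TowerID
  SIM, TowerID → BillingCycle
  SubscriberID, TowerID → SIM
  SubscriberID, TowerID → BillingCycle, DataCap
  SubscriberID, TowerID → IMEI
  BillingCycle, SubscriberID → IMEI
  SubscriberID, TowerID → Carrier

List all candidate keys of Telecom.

{BillingCycle, SIM}, {BillingCycle, SubscriberID}, {SIM, TowerID}, {SubscriberID, TowerID}

{BillingCycle, SIM} is a candidate key since {BillingCycle, SIM}⁺ = {BillingCycle, Carrier, DataCap, IMEI, SIM, SubscriberID, TowerID} covers every attribute.
{BillingCycle, SubscriberID} is a candidate key since {BillingCycle, SubscriberID}⁺ = {BillingCycle, Carrier, DataCap, IMEI, SIM, SubscriberID, TowerID} covers every attribute.
{SIM, TowerID} is a candidate key since {SIM, TowerID}⁺ = {BillingCycle, Carrier, DataCap, IMEI, SIM, SubscriberID, TowerID} covers every attribute.
{SubscriberID, TowerID} is a candidate key since {SubscriberID, TowerID}⁺ = {BillingCycle, Carrier, DataCap, IMEI, SIM, SubscriberID, TowerID} covers every attribute.
These are minimal and exhaustive — every other superkey contains one of them.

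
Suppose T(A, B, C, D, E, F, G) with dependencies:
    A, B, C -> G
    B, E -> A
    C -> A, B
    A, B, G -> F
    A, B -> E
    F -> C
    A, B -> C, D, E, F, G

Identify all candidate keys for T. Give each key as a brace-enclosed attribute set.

{A, B}, {B, E}, {C}, {F}

{C} is a candidate key since {C}⁺ = {A, B, C, D, E, F, G} covers every attribute.
{F} is a candidate key since {F}⁺ = {A, B, C, D, E, F, G} covers every attribute.
{A, B} is a candidate key since {A, B}⁺ = {A, B, C, D, E, F, G} covers every attribute.
{B, E} is a candidate key since {B, E}⁺ = {A, B, C, D, E, F, G} covers every attribute.
These are minimal and exhaustive — every other superkey contains one of them.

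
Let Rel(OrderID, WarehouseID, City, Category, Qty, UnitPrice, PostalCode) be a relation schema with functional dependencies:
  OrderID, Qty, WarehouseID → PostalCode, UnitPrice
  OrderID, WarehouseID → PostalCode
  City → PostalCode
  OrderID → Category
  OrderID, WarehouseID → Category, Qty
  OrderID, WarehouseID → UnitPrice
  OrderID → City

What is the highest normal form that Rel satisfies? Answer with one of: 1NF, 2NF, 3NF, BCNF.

Candidate key: {OrderID, WarehouseID}. Prime attributes: {OrderID, WarehouseID}.
City → PostalCode: {City}⁺ = {City, PostalCode}, which is not all of the attributes, so the left side is not a superkey — BCNF is violated.
City → PostalCode has non-prime {PostalCode} on the right and a non-superkey on the left, so 3NF fails.
The proper key subset {OrderID} of {OrderID, WarehouseID} determines non-prime {Category, City, PostalCode}, so the relation is not even in 2NF.

1NF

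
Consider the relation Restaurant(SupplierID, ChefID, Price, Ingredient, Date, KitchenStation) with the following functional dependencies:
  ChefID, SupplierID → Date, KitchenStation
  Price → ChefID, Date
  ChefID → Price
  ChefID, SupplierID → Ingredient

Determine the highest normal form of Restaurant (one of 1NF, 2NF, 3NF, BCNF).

1NF

Candidate keys: {ChefID, SupplierID}, {Price, SupplierID}. Prime attributes: {ChefID, Price, SupplierID}.
Price → ChefID, Date breaks BCNF: {Price}⁺ = {ChefID, Date, Price}, so {Price} is not a superkey.
Price → ChefID, Date determines the non-prime attribute {Date} from a non-superkey — 3NF is violated.
{ChefID} is a proper subset of the key {ChefID, SupplierID}, and {ChefID}⁺ contains the non-prime attribute {Date} — a partial dependency, so 2NF is violated.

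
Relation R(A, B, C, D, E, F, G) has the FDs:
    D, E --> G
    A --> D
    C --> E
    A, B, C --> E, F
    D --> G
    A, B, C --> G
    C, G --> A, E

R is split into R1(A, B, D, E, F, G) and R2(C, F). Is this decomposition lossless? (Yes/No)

The shared attributes are {F} and {F}⁺ = {F}.
The closure covers neither R1 nor R2 entirely; the join is not lossless.

No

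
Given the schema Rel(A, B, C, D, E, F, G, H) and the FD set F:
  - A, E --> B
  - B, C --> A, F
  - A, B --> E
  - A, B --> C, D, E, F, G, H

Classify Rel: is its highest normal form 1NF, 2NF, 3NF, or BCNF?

Candidate keys: {A, B}, {A, E}, {B, C}. Prime attributes: {A, B, C, E}.
Every FD has a superkey on the left, so the relation is in BCNF.

BCNF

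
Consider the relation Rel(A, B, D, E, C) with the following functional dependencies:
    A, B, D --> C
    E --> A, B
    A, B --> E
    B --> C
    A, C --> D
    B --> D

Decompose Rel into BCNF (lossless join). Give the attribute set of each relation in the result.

{A, B, E}; {B, C, D}

Candidate keys of the original relation: {A, B}, {E}.
In {A, B, C, D, E}, {B} is not a superkey ({B}⁺ restricted to this set is {B, C, D}), so split on B --> C, D into {B, C, D} and {A, B, E}.
{B, C, D}: every determinant is a superkey — BCNF.
{A, B, E}: every determinant is a superkey — BCNF.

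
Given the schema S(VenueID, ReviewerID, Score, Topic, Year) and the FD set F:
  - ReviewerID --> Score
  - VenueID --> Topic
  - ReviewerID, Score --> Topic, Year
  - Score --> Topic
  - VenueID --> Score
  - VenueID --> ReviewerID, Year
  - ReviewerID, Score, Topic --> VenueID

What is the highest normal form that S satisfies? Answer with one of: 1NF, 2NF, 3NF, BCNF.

Candidate keys: {ReviewerID}, {VenueID}. Prime attributes: {ReviewerID, VenueID}.
Score --> Topic breaks BCNF: {Score}⁺ = {Score, Topic}, so {Score} is not a superkey.
Score --> Topic determines the non-prime attribute {Topic} from a non-superkey — 3NF is violated.
Every candidate key is a single attribute, so no partial dependency is possible; 2NF holds.

2NF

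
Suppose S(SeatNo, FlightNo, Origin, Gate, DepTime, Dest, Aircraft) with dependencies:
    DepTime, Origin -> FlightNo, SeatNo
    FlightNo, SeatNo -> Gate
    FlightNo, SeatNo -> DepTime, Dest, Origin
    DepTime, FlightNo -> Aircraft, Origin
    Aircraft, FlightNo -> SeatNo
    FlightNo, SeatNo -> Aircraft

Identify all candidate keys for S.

{Aircraft, FlightNo}⁺ = {Aircraft, DepTime, Dest, FlightNo, Gate, Origin, SeatNo}, which is every attribute, so {Aircraft, FlightNo} is a candidate key.
{DepTime, FlightNo}⁺ = {Aircraft, DepTime, Dest, FlightNo, Gate, Origin, SeatNo}, which is every attribute, so {DepTime, FlightNo} is a candidate key.
{DepTime, Origin}⁺ = {Aircraft, DepTime, Dest, FlightNo, Gate, Origin, SeatNo}, which is every attribute, so {DepTime, Origin} is a candidate key.
{FlightNo, SeatNo}⁺ = {Aircraft, DepTime, Dest, FlightNo, Gate, Origin, SeatNo}, which is every attribute, so {FlightNo, SeatNo} is a candidate key.
No proper subset of any of these is a key, and no other minimal superkey exists.

{Aircraft, FlightNo}, {DepTime, FlightNo}, {DepTime, Origin}, {FlightNo, SeatNo}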